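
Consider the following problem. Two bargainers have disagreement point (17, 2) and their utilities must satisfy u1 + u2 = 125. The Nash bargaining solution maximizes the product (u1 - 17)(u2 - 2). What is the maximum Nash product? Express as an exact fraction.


Step 1: The Nash solution splits surplus symmetrically above the disagreement point
Step 2: u1 = (total + d1 - d2)/2 = (125 + 17 - 2)/2 = 70
Step 3: u2 = (total - d1 + d2)/2 = (125 - 17 + 2)/2 = 55
Step 4: Nash product = (70 - 17) * (55 - 2)
Step 5: = 53 * 53 = 2809

2809


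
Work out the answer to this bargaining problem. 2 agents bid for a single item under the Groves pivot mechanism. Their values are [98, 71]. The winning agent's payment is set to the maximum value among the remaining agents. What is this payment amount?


Step 1: The efficient winner is agent 0 with value 98
Step 2: Other agents' values: [71]
Step 3: Pivot payment = max(others) = 71
Step 4: The winner pays 71

71


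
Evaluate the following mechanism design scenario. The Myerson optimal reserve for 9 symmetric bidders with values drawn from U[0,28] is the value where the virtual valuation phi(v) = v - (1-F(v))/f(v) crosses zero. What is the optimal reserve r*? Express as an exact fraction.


Step 1: For U[0,28], F(v) = v/28 and f(v) = 1/28
Step 2: phi(v) = v - (1 - v/28)/(1/28) = v - (28 - v) = 2v - 28
Step 3: Set phi(r*) = 0: 2r* - 28 = 0
Step 4: r* = 28/2 = 14 (the number of bidders n = 9 does not enter)

14


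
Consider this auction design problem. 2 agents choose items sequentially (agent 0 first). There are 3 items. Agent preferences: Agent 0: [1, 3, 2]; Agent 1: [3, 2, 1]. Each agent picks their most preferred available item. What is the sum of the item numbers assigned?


Step 1: Agent 0 picks item 1
Step 2: Agent 1 picks item 3
Step 3: Sum = 1 + 3 = 4

4


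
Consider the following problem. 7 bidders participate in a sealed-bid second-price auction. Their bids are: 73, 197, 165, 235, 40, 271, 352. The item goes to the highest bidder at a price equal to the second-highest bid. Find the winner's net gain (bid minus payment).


Step 1: Sort bids in descending order: 352, 271, 235, 197, 165, 73, 40
Step 2: The winning bid is the highest: 352
Step 3: The payment equals the second-highest bid: 271
Step 4: Surplus = winner's bid - payment = 352 - 271 = 81

81


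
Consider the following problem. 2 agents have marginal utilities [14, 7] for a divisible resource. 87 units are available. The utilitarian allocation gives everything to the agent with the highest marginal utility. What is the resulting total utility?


Step 1: The marginal utilities are [14, 7]
Step 2: The highest marginal utility is 14
Step 3: All 87 units go to that agent
Step 4: Total utility = 14 * 87 = 1218

1218


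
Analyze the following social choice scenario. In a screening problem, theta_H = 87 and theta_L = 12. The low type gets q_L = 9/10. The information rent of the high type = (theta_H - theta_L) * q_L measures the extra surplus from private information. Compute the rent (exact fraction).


Step 1: theta_H - theta_L = 87 - 12 = 75
Step 2: Information rent = (theta_H - theta_L) * q_L
Step 3: = 75 * 9/10
Step 4: = 135/2

135/2


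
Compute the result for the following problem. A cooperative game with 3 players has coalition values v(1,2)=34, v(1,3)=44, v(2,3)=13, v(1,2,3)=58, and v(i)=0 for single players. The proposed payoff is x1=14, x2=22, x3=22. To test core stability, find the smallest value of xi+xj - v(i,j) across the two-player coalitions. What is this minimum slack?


Step 1: Slack for coalition (1,2): x1+x2 - v12 = 36 - 34 = 2
Step 2: Slack for coalition (1,3): x1+x3 - v13 = 36 - 44 = -8
Step 3: Slack for coalition (2,3): x2+x3 - v23 = 44 - 13 = 31
Step 4: Minimum slack = min(2, -8, 31) = -8, attained by (1,3); coalition (1,3) can block (slack < 0), so the allocation is not in the core

-8


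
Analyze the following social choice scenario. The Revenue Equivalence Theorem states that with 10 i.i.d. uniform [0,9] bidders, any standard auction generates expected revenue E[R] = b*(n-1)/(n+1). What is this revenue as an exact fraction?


Step 1: By Revenue Equivalence, expected revenue = b*(n-1)/(n+1)
Step 2: Substituting n = 10, b = 9
Step 3: Revenue = 9*(10-1)/(10+1) = 9*9/11
Step 4: Revenue = 81/11

81/11


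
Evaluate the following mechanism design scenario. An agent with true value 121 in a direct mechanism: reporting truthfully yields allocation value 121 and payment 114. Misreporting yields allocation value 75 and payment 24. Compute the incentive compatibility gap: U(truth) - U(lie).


Step 1: U(truth) = value - payment = 121 - 114 = 7
Step 2: U(lie) = allocation - payment = 75 - 24 = 51
Step 3: IC gap = 7 - 51 = -44

-44


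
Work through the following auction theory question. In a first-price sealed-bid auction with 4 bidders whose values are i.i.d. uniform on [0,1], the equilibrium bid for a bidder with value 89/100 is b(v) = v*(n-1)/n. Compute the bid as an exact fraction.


Step 1: The symmetric BNE bidding function is b(v) = v * (n-1) / n
Step 2: Substitute v = 89/100 and n = 4
Step 3: b = 89/100 * 3/4
Step 4: b = 267/400

267/400


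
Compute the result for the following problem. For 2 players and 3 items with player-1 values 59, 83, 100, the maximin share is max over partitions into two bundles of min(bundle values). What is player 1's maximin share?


Step 1: Item values = 59, 83, 100
Step 2: Enumerate all 2-bundle partitions and take the smaller bundle:
  Partition 1: {59} vs {83,100} -> bundles 59, 183; min = 59
  Partition 2: {83} vs {59,100} -> bundles 83, 159; min = 83
  Partition 3: {100} vs {59,83} -> bundles 100, 142; min = 100
Step 3: MMS = max(59, 83, 100) = 100

100


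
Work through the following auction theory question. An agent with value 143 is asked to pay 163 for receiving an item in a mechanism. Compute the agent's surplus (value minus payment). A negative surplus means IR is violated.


Step 1: Surplus = value - payment = 143 - 163 = -20
Step 2: IR is violated (surplus < 0)

-20


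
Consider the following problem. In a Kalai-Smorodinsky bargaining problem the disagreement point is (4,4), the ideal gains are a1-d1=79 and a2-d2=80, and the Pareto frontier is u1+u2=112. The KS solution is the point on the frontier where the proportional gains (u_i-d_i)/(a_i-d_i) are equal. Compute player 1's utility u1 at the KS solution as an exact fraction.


Step 1: At the KS point, (u1-d1)/r1 = (u2-d2)/r2 = t and u1+u2 = 112
Step 2: u1 = d1 + r1*t and u2 = d2 + r2*t, so (d1 + r1*t) + (d2 + r2*t) = 112
Step 3: t = (112 - 4 - 4)/(79 + 80) = 104/159
Step 4: u1 = d1 + r1*t = 4 + 79 * 104/159 = 8852/159
Step 5: (Check: u2 = d2 + r2*t = 8956/159; u1+u2 = 8852/159 + 8956/159 = 112, on the frontier.)

8852/159


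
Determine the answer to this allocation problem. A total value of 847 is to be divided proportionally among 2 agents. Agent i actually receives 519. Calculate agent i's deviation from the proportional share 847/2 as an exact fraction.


Step 1: Proportional share = 847/2
Step 2: Agent's actual allocation = 519
Step 3: Excess = 519 - 847/2 = 191/2

191/2


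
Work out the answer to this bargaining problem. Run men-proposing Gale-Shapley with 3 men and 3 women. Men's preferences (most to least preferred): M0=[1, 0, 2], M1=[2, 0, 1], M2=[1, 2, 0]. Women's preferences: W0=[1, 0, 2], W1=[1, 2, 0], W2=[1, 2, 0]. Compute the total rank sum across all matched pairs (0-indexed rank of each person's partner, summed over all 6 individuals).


Step 1: Run Gale-Shapley (men propose, women hold best offer):
  M0 proposes to W1; she accepts
  M1 proposes to W2; she accepts
  M2 proposes to W1; she switches from M0
  M0 proposes to W0; she accepts
Step 2: Final matching: W0-M0, W1-M2, W2-M1
Step 3: 0-indexed ranks (man's rank of his match, then woman's): 1 + 1 + 0 + 1 + 0 + 0
Step 4: Total rank sum = 3

3


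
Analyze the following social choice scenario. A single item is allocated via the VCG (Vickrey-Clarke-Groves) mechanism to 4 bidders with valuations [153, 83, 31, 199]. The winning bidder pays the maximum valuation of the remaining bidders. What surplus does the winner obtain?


Step 1: The winner is the agent with the highest value: agent 3 with value 199
Step 2: Values of other agents: [153, 83, 31]
Step 3: VCG payment = max of others' values = 153
Step 4: Surplus = 199 - 153 = 46

46


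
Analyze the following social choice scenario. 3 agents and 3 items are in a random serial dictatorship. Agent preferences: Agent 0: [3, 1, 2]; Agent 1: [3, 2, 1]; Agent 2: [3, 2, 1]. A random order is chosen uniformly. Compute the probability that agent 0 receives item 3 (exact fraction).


Step 1: Agent 0 wants item 3
Step 2: There are 6 possible orderings of agents
Step 3: In 2 orderings, agent 0 gets item 3
Step 4: Probability = 2/6 = 1/3

1/3


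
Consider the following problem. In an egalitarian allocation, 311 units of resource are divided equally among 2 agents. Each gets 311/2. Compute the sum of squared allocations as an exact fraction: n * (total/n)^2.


Step 1: Each agent's share = 311/2
Step 2: Square of each share = (311/2)^2 = 96721/4
Step 3: Sum of squares = 2 * 96721/4 = 96721/2

96721/2


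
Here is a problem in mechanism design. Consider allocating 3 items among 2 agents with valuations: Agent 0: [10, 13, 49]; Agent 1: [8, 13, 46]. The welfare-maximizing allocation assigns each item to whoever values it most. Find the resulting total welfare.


Step 1: For each item, find the maximum value among all agents.
Step 2: Item 0 -> Agent 0 (value 10)
Step 3: Item 1 -> Agent 0 (value 13)
Step 4: Item 2 -> Agent 0 (value 49)
Step 5: Total welfare = 10 + 13 + 49 = 72

72


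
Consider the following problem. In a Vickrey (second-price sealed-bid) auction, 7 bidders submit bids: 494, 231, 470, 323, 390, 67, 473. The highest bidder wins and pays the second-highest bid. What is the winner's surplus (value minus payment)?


Step 1: Sort bids in descending order: 494, 473, 470, 390, 323, 231, 67
Step 2: The winning bid is the highest: 494
Step 3: The payment equals the second-highest bid: 473
Step 4: Surplus = winner's bid - payment = 494 - 473 = 21

21


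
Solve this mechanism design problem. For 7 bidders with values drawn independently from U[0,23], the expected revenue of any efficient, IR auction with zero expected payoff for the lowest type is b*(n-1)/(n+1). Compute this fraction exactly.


Step 1: By Revenue Equivalence, expected revenue = b*(n-1)/(n+1)
Step 2: Substituting n = 7, b = 23
Step 3: Revenue = 23*(7-1)/(7+1) = 23*6/8
Step 4: Revenue = 138/8 = 69/4

69/4


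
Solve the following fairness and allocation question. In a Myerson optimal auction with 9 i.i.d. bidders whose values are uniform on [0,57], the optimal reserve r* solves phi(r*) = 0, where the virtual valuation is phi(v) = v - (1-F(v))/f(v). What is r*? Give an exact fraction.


Step 1: For U[0,57], F(v) = v/57 and f(v) = 1/57
Step 2: phi(v) = v - (1 - v/57)/(1/57) = v - (57 - v) = 2v - 57
Step 3: Set phi(r*) = 0: 2r* - 57 = 0
Step 4: r* = 57/2 (the number of bidders n = 9 does not enter)

57/2


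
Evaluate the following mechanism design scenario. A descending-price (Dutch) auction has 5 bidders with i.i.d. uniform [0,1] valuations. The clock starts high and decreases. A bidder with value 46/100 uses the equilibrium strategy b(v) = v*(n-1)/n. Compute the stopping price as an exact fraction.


Step 1: Dutch auctions are strategically equivalent to first-price auctions
Step 2: The equilibrium bid is b(v) = v*(n-1)/n
Step 3: b = 23/50 * 4/5
Step 4: b = 46/125

46/125


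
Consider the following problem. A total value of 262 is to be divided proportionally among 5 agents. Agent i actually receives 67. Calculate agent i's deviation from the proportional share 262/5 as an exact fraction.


Step 1: Proportional share = 262/5
Step 2: Agent's actual allocation = 67
Step 3: Excess = 67 - 262/5 = 73/5

73/5


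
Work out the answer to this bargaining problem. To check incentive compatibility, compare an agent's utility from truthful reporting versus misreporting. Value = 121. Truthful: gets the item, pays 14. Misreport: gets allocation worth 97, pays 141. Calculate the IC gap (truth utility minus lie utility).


Step 1: U(truth) = value - payment = 121 - 14 = 107
Step 2: U(lie) = allocation - payment = 97 - 141 = -44
Step 3: IC gap = 107 - (-44) = 151

151


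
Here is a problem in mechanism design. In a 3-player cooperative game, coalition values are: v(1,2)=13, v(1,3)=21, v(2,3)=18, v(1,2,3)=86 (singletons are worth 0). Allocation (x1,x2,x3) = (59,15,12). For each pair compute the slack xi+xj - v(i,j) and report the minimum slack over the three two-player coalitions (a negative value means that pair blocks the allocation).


Step 1: Slack for coalition (1,2): x1+x2 - v12 = 74 - 13 = 61
Step 2: Slack for coalition (1,3): x1+x3 - v13 = 71 - 21 = 50
Step 3: Slack for coalition (2,3): x2+x3 - v23 = 27 - 18 = 9
Step 4: Minimum slack = min(61, 50, 9) = 9, attained by (2,3); no pair can gain by deviating, so the allocation is in the core

9


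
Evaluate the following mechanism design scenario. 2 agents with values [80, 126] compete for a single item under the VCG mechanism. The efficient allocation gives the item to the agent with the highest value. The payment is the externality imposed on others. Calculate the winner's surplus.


Step 1: The winner is the agent with the highest value: agent 1 with value 126
Step 2: Values of other agents: [80]
Step 3: VCG payment = max of others' values = 80
Step 4: Surplus = 126 - 80 = 46

46


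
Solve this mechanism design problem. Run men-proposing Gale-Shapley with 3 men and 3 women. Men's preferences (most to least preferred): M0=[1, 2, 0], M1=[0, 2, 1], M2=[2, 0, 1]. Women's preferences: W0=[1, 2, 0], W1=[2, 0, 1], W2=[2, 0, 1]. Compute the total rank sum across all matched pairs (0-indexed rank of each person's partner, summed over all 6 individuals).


Step 1: Run Gale-Shapley (men propose, women hold best offer):
  M0 proposes to W1; she accepts
  M1 proposes to W0; she accepts
  M2 proposes to W2; she accepts
Step 2: Final matching: W0-M1, W1-M0, W2-M2
Step 3: 0-indexed ranks (man's rank of his match, then woman's): 0 + 0 + 0 + 1 + 0 + 0
Step 4: Total rank sum = 1

1


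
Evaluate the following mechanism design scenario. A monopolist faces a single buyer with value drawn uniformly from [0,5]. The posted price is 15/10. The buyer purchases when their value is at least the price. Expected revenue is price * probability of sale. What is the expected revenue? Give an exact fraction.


Step 1: Posted price r = 3/2, value support [0,5]
Step 2: P(v >= r) = (5 - 3/2)/5 = 7/10
Step 3: Expected revenue = r * P(v >= r) = 3/2 * 7/10
Step 4: Revenue = 21/20

21/20


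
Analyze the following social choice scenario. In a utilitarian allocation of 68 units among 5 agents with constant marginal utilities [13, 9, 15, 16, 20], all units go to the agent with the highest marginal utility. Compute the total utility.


Step 1: The marginal utilities are [13, 9, 15, 16, 20]
Step 2: The highest marginal utility is 20
Step 3: All 68 units go to that agent
Step 4: Total utility = 20 * 68 = 1360

1360


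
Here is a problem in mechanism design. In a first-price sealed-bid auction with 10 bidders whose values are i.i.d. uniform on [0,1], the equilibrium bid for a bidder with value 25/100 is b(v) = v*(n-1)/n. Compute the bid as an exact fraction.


Step 1: The symmetric BNE bidding function is b(v) = v * (n-1) / n
Step 2: Substitute v = 1/4 and n = 10
Step 3: b = 1/4 * 9/10
Step 4: b = 9/40

9/40


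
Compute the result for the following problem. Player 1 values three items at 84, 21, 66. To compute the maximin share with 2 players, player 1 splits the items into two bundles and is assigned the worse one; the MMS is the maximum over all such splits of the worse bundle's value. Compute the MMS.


Step 1: Item values = 84, 21, 66
Step 2: Enumerate all 2-bundle partitions and take the smaller bundle:
  Partition 1: {84} vs {21,66} -> bundles 84, 87; min = 84
  Partition 2: {21} vs {84,66} -> bundles 21, 150; min = 21
  Partition 3: {66} vs {84,21} -> bundles 66, 105; min = 66
Step 3: MMS = max(84, 21, 66) = 84

84


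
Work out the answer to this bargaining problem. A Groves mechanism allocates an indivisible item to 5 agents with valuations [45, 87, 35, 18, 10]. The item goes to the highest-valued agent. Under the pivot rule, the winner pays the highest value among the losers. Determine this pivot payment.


Step 1: The efficient winner is agent 1 with value 87
Step 2: Other agents' values: [45, 35, 18, 10]
Step 3: Pivot payment = max(others) = 45
Step 4: The winner pays 45

45


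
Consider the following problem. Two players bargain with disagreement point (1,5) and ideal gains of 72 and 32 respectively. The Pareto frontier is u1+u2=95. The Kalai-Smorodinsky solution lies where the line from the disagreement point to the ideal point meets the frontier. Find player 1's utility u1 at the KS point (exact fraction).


Step 1: At the KS point, (u1-d1)/r1 = (u2-d2)/r2 = t and u1+u2 = 95
Step 2: u1 = d1 + r1*t and u2 = d2 + r2*t, so (d1 + r1*t) + (d2 + r2*t) = 95
Step 3: t = (95 - 1 - 5)/(72 + 32) = 89/104
Step 4: u1 = d1 + r1*t = 1 + 72 * 89/104 = 814/13
Step 5: (Check: u2 = d2 + r2*t = 421/13; u1+u2 = 814/13 + 421/13 = 95, on the frontier.)

814/13


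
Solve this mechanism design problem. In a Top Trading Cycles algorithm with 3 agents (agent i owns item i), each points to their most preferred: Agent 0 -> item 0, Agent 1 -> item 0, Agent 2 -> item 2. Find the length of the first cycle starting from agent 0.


Step 1: Trace the pointer graph from agent 0: 0 -> 0
Step 2: A cycle is detected when we revisit agent 0
Step 3: The cycle is: 0 -> 0
Step 4: Cycle length = 1

1


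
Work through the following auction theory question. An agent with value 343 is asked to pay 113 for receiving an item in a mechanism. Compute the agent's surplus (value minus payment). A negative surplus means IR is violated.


Step 1: Surplus = value - payment = 343 - 113 = 230
Step 2: IR is satisfied (surplus >= 0)

230


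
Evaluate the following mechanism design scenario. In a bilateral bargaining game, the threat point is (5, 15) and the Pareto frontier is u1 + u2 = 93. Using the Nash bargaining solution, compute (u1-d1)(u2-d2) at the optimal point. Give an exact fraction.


Step 1: The Nash solution splits surplus symmetrically above the disagreement point
Step 2: u1 = (total + d1 - d2)/2 = (93 + 5 - 15)/2 = 83/2
Step 3: u2 = (total - d1 + d2)/2 = (93 - 5 + 15)/2 = 103/2
Step 4: Nash product = (83/2 - 5) * (103/2 - 15)
Step 5: = 73/2 * 73/2 = 5329/4

5329/4


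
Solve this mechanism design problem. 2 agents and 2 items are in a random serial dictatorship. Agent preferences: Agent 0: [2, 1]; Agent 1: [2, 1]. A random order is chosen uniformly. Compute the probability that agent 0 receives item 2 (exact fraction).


Step 1: Agent 0 wants item 2
Step 2: There are 2 possible orderings of agents
Step 3: In 1 orderings, agent 0 gets item 2
Step 4: Probability = 1/2

1/2


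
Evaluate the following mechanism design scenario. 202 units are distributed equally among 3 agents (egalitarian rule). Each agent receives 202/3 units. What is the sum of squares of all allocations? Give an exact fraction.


Step 1: Each agent's share = 202/3
Step 2: Square of each share = (202/3)^2 = 40804/9
Step 3: Sum of squares = 3 * 40804/9 = 40804/3

40804/3


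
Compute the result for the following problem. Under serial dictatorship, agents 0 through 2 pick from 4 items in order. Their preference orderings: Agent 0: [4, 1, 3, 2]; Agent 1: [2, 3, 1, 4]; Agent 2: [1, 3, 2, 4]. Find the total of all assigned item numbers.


Step 1: Agent 0 picks item 4
Step 2: Agent 1 picks item 2
Step 3: Agent 2 picks item 1
Step 4: Sum = 4 + 2 + 1 = 7

7


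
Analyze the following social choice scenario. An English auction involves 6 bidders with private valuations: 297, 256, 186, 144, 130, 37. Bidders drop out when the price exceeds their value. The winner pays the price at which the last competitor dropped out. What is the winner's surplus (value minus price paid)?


Step 1: Identify the highest value: 297
Step 2: Identify the second-highest value: 256
Step 3: The final price = second-highest value = 256
Step 4: Surplus = 297 - 256 = 41

41


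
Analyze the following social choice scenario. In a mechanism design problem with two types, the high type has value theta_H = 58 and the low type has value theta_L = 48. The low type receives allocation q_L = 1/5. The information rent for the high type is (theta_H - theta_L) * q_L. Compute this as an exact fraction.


Step 1: theta_H - theta_L = 58 - 48 = 10
Step 2: Information rent = (theta_H - theta_L) * q_L
Step 3: = 10 * 1/5
Step 4: = 2

2


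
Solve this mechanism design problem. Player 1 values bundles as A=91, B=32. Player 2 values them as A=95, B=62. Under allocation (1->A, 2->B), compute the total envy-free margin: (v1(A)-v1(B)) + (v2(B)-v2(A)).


Step 1: Player 1's margin = v1(A) - v1(B) = 91 - 32 = 59
Step 2: Player 2's margin = v2(B) - v2(A) = 62 - 95 = -33
Step 3: Total margin = 59 + -33 = 26

26


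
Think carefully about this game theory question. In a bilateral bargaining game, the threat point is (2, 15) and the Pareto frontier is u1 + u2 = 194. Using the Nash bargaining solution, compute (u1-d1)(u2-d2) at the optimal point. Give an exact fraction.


Step 1: The Nash solution splits surplus symmetrically above the disagreement point
Step 2: u1 = (total + d1 - d2)/2 = (194 + 2 - 15)/2 = 181/2
Step 3: u2 = (total - d1 + d2)/2 = (194 - 2 + 15)/2 = 207/2
Step 4: Nash product = (181/2 - 2) * (207/2 - 15)
Step 5: = 177/2 * 177/2 = 31329/4

31329/4


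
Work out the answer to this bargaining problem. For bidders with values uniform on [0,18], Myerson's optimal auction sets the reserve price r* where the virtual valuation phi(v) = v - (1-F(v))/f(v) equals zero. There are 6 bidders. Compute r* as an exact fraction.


Step 1: For U[0,18], F(v) = v/18 and f(v) = 1/18
Step 2: phi(v) = v - (1 - v/18)/(1/18) = v - (18 - v) = 2v - 18
Step 3: Set phi(r*) = 0: 2r* - 18 = 0
Step 4: r* = 18/2 = 9 (the number of bidders n = 6 does not enter)

9


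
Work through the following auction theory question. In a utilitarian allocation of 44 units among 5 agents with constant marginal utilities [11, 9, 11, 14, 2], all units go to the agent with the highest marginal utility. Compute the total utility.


Step 1: The marginal utilities are [11, 9, 11, 14, 2]
Step 2: The highest marginal utility is 14
Step 3: All 44 units go to that agent
Step 4: Total utility = 14 * 44 = 616

616


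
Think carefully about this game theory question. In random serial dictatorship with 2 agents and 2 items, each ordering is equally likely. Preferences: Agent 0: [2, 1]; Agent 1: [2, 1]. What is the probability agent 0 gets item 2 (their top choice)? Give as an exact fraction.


Step 1: Agent 0 wants item 2
Step 2: There are 2 possible orderings of agents
Step 3: In 1 orderings, agent 0 gets item 2
Step 4: Probability = 1/2

1/2


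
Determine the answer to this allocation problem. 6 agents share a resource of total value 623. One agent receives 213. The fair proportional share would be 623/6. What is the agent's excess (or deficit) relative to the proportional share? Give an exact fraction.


Step 1: Proportional share = 623/6
Step 2: Agent's actual allocation = 213
Step 3: Excess = 213 - 623/6 = 655/6

655/6


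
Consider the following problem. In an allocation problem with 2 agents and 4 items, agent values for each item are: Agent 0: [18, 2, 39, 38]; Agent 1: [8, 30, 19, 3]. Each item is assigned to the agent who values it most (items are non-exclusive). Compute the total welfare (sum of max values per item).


Step 1: For each item, find the maximum value among all agents.
Step 2: Item 0 -> Agent 0 (value 18)
Step 3: Item 1 -> Agent 1 (value 30)
Step 4: Item 2 -> Agent 0 (value 39)
Step 5: Item 3 -> Agent 0 (value 38)
Step 6: Total welfare = 18 + 30 + 39 + 38 = 125

125


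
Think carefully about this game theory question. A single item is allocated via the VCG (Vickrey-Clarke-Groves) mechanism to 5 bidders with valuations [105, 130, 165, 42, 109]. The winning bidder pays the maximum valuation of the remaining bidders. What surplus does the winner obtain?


Step 1: The winner is the agent with the highest value: agent 2 with value 165
Step 2: Values of other agents: [105, 130, 42, 109]
Step 3: VCG payment = max of others' values = 130
Step 4: Surplus = 165 - 130 = 35

35


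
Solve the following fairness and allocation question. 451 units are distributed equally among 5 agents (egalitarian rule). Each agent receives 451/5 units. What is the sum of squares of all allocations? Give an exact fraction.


Step 1: Each agent's share = 451/5
Step 2: Square of each share = (451/5)^2 = 203401/25
Step 3: Sum of squares = 5 * 203401/25 = 203401/5

203401/5


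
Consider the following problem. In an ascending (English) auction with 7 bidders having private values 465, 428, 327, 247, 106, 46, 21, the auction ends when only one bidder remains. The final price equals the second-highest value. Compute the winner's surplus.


Step 1: Identify the highest value: 465
Step 2: Identify the second-highest value: 428
Step 3: The final price = second-highest value = 428
Step 4: Surplus = 465 - 428 = 37

37


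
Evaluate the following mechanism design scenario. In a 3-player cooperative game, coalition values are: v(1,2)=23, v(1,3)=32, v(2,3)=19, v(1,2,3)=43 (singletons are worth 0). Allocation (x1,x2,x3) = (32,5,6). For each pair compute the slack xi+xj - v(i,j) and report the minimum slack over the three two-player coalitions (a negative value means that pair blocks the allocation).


Step 1: Slack for coalition (1,2): x1+x2 - v12 = 37 - 23 = 14
Step 2: Slack for coalition (1,3): x1+x3 - v13 = 38 - 32 = 6
Step 3: Slack for coalition (2,3): x2+x3 - v23 = 11 - 19 = -8
Step 4: Minimum slack = min(14, 6, -8) = -8, attained by (2,3); coalition (2,3) can block (slack < 0), so the allocation is not in the core

-8


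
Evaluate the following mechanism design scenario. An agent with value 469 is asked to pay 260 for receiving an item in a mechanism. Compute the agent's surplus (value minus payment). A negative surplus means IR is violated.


Step 1: Surplus = value - payment = 469 - 260 = 209
Step 2: IR is satisfied (surplus >= 0)

209


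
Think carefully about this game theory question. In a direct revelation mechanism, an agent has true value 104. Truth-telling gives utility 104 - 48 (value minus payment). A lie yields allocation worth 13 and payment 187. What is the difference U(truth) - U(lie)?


Step 1: U(truth) = value - payment = 104 - 48 = 56
Step 2: U(lie) = allocation - payment = 13 - 187 = -174
Step 3: IC gap = 56 - (-174) = 230

230


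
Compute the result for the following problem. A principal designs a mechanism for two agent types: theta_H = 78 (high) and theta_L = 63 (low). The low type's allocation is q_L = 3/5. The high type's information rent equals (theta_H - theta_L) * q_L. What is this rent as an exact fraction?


Step 1: theta_H - theta_L = 78 - 63 = 15
Step 2: Information rent = (theta_H - theta_L) * q_L
Step 3: = 15 * 3/5
Step 4: = 9

9


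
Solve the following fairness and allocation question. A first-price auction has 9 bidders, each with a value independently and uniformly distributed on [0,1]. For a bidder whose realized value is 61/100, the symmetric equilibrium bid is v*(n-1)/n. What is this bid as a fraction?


Step 1: The symmetric BNE bidding function is b(v) = v * (n-1) / n
Step 2: Substitute v = 61/100 and n = 9
Step 3: b = 61/100 * 8/9
Step 4: b = 122/225

122/225


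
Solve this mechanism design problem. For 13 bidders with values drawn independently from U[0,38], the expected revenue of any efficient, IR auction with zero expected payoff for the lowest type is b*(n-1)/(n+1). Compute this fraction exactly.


Step 1: By Revenue Equivalence, expected revenue = b*(n-1)/(n+1)
Step 2: Substituting n = 13, b = 38
Step 3: Revenue = 38*(13-1)/(13+1) = 38*12/14
Step 4: Revenue = 456/14 = 228/7

228/7


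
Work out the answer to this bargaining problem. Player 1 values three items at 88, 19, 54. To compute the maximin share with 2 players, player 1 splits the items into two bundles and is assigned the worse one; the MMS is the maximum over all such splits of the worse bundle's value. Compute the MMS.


Step 1: Item values = 88, 19, 54
Step 2: Enumerate all 2-bundle partitions and take the smaller bundle:
  Partition 1: {88} vs {19,54} -> bundles 88, 73; min = 73
  Partition 2: {19} vs {88,54} -> bundles 19, 142; min = 19
  Partition 3: {54} vs {88,19} -> bundles 54, 107; min = 54
Step 3: MMS = max(73, 19, 54) = 73

73


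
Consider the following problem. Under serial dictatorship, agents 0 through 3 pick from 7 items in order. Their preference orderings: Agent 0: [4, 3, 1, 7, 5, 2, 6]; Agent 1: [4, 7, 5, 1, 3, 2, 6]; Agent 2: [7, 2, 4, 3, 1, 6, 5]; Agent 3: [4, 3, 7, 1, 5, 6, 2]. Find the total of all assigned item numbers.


Step 1: Agent 0 picks item 4
Step 2: Agent 1 picks item 7
Step 3: Agent 2 picks item 2
Step 4: Agent 3 picks item 3
Step 5: Sum = 4 + 7 + 2 + 3 = 16

16


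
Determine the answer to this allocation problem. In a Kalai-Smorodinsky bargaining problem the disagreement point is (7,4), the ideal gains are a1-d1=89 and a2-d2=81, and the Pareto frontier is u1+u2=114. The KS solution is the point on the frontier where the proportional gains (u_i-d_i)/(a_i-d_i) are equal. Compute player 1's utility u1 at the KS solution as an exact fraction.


Step 1: At the KS point, (u1-d1)/r1 = (u2-d2)/r2 = t and u1+u2 = 114
Step 2: u1 = d1 + r1*t and u2 = d2 + r2*t, so (d1 + r1*t) + (d2 + r2*t) = 114
Step 3: t = (114 - 7 - 4)/(89 + 81) = 103/170
Step 4: u1 = d1 + r1*t = 7 + 89 * 103/170 = 10357/170
Step 5: (Check: u2 = d2 + r2*t = 9023/170; u1+u2 = 10357/170 + 9023/170 = 114, on the frontier.)

10357/170


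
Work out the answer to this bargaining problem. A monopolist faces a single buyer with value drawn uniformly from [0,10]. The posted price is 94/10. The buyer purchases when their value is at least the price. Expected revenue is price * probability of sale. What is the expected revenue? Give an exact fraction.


Step 1: Posted price r = 47/5, value support [0,10]
Step 2: P(v >= r) = (10 - 47/5)/10 = 3/50
Step 3: Expected revenue = r * P(v >= r) = 47/5 * 3/50
Step 4: Revenue = 141/250

141/250


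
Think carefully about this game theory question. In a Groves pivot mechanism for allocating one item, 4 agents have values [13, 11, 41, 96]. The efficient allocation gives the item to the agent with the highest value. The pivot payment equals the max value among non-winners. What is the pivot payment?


Step 1: The efficient winner is agent 3 with value 96
Step 2: Other agents' values: [13, 11, 41]
Step 3: Pivot payment = max(others) = 41
Step 4: The winner pays 41

41


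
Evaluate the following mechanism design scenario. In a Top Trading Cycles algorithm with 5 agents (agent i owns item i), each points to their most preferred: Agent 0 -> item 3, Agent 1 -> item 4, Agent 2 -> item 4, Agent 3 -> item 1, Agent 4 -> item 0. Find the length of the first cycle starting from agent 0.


Step 1: Trace the pointer graph from agent 0: 0 -> 3 -> 1 -> 4 -> 0
Step 2: A cycle is detected when we revisit agent 0
Step 3: The cycle is: 0 -> 3 -> 1 -> 4 -> 0
Step 4: Cycle length = 4

4


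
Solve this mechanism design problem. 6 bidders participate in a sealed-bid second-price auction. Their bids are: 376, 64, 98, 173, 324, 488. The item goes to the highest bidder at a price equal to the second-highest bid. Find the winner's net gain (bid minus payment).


Step 1: Sort bids in descending order: 488, 376, 324, 173, 98, 64
Step 2: The winning bid is the highest: 488
Step 3: The payment equals the second-highest bid: 376
Step 4: Surplus = winner's bid - payment = 488 - 376 = 112

112


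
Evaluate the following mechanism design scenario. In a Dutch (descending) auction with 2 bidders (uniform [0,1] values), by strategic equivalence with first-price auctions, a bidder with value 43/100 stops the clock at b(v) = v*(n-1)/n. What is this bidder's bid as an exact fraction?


Step 1: Dutch auctions are strategically equivalent to first-price auctions
Step 2: The equilibrium bid is b(v) = v*(n-1)/n
Step 3: b = 43/100 * 1/2
Step 4: b = 43/200

43/200


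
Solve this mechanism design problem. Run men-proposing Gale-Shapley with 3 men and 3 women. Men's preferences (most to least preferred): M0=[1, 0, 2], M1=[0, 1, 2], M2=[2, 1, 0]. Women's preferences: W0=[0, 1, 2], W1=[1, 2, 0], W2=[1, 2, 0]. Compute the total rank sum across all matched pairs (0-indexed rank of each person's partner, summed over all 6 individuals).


Step 1: Run Gale-Shapley (men propose, women hold best offer):
  M0 proposes to W1; she accepts
  M1 proposes to W0; she accepts
  M2 proposes to W2; she accepts
Step 2: Final matching: W0-M1, W1-M0, W2-M2
Step 3: 0-indexed ranks (man's rank of his match, then woman's): 0 + 1 + 0 + 2 + 0 + 1
Step 4: Total rank sum = 4

4


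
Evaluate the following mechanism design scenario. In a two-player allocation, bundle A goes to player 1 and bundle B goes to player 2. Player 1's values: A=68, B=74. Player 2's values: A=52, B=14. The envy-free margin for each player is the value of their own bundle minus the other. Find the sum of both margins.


Step 1: Player 1's margin = v1(A) - v1(B) = 68 - 74 = -6
Step 2: Player 2's margin = v2(B) - v2(A) = 14 - 52 = -38
Step 3: Total margin = -6 + -38 = -44

-44


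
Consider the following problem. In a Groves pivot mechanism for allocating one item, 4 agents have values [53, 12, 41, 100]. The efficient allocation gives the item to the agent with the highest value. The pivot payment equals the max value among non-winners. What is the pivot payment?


Step 1: The efficient winner is agent 3 with value 100
Step 2: Other agents' values: [53, 12, 41]
Step 3: Pivot payment = max(others) = 53
Step 4: The winner pays 53

53


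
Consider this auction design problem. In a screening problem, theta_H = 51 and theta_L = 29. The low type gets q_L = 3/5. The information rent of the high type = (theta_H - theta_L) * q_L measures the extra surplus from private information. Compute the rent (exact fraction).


Step 1: theta_H - theta_L = 51 - 29 = 22
Step 2: Information rent = (theta_H - theta_L) * q_L
Step 3: = 22 * 3/5
Step 4: = 66/5

66/5


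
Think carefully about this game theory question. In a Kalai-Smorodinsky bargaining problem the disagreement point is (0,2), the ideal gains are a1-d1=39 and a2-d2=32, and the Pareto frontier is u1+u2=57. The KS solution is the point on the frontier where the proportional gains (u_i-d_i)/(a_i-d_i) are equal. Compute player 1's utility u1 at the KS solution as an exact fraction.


Step 1: At the KS point, (u1-d1)/r1 = (u2-d2)/r2 = t and u1+u2 = 57
Step 2: u1 = d1 + r1*t and u2 = d2 + r2*t, so (d1 + r1*t) + (d2 + r2*t) = 57
Step 3: t = (57 - 0 - 2)/(39 + 32) = 55/71
Step 4: u1 = d1 + r1*t = 0 + 39 * 55/71 = 2145/71
Step 5: (Check: u2 = d2 + r2*t = 1902/71; u1+u2 = 2145/71 + 1902/71 = 57, on the frontier.)

2145/71


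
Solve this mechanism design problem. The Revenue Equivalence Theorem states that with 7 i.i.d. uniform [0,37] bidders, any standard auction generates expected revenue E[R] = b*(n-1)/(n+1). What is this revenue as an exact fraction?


Step 1: By Revenue Equivalence, expected revenue = b*(n-1)/(n+1)
Step 2: Substituting n = 7, b = 37
Step 3: Revenue = 37*(7-1)/(7+1) = 37*6/8
Step 4: Revenue = 222/8 = 111/4

111/4


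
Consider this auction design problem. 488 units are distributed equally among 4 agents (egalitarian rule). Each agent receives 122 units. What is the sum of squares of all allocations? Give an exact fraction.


Step 1: Each agent's share = 488/4 = 122
Step 2: Square of each share = (122)^2 = 14884
Step 3: Sum of squares = 4 * 14884 = 59536

59536


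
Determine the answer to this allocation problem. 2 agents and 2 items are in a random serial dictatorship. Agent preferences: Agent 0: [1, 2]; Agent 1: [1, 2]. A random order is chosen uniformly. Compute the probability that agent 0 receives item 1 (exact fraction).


Step 1: Agent 0 wants item 1
Step 2: There are 2 possible orderings of agents
Step 3: In 1 orderings, agent 0 gets item 1
Step 4: Probability = 1/2

1/2


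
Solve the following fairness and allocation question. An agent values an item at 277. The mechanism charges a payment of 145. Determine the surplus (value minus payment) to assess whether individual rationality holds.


Step 1: Surplus = value - payment = 277 - 145 = 132
Step 2: IR is satisfied (surplus >= 0)

132


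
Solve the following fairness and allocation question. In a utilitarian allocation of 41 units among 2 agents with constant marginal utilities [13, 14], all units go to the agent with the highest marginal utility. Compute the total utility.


Step 1: The marginal utilities are [13, 14]
Step 2: The highest marginal utility is 14
Step 3: All 41 units go to that agent
Step 4: Total utility = 14 * 41 = 574

574


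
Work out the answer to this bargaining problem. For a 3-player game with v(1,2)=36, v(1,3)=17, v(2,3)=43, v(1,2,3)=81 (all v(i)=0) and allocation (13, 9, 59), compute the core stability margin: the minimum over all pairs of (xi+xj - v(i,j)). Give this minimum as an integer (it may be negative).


Step 1: Slack for coalition (1,2): x1+x2 - v12 = 22 - 36 = -14
Step 2: Slack for coalition (1,3): x1+x3 - v13 = 72 - 17 = 55
Step 3: Slack for coalition (2,3): x2+x3 - v23 = 68 - 43 = 25
Step 4: Minimum slack = min(-14, 55, 25) = -14, attained by (1,2); coalition (1,2) can block (slack < 0), so the allocation is not in the core

-14


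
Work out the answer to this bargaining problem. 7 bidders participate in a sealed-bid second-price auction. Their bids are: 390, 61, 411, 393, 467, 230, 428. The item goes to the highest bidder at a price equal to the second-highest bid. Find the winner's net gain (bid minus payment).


Step 1: Sort bids in descending order: 467, 428, 411, 393, 390, 230, 61
Step 2: The winning bid is the highest: 467
Step 3: The payment equals the second-highest bid: 428
Step 4: Surplus = winner's bid - payment = 467 - 428 = 39

39


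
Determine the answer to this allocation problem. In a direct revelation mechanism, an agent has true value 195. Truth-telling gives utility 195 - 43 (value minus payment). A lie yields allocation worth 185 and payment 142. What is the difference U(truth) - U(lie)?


Step 1: U(truth) = value - payment = 195 - 43 = 152
Step 2: U(lie) = allocation - payment = 185 - 142 = 43
Step 3: IC gap = 152 - 43 = 109

109


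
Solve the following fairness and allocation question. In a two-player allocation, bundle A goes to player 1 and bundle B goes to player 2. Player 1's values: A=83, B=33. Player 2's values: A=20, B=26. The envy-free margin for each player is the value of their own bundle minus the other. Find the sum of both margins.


Step 1: Player 1's margin = v1(A) - v1(B) = 83 - 33 = 50
Step 2: Player 2's margin = v2(B) - v2(A) = 26 - 20 = 6
Step 3: Total margin = 50 + 6 = 56

56


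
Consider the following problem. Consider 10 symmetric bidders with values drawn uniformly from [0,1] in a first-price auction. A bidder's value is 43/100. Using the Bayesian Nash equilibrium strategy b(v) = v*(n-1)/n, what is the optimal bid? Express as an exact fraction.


Step 1: The symmetric BNE bidding function is b(v) = v * (n-1) / n
Step 2: Substitute v = 43/100 and n = 10
Step 3: b = 43/100 * 9/10
Step 4: b = 387/1000

387/1000


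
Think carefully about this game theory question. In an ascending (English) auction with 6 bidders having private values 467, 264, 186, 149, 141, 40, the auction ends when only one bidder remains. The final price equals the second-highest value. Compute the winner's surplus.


Step 1: Identify the highest value: 467
Step 2: Identify the second-highest value: 264
Step 3: The final price = second-highest value = 264
Step 4: Surplus = 467 - 264 = 203

203
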